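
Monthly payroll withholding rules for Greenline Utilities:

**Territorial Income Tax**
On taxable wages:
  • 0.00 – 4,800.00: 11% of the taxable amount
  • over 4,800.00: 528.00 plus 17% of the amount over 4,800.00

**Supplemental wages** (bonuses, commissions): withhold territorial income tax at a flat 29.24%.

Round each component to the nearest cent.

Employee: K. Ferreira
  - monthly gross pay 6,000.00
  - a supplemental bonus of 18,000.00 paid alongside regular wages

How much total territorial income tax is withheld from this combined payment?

5,995.20

Territorial Income Tax: taxable = 6,000.00
  528.00 + 17% × (6,000.00 − 4,800.00) = 528.00 + 17% × 1,200.00 = 732.00
Supplemental (29.24% flat on bonus): 29.24% × 18,000.00 = 5,263.20
Total territorial income tax: 732.00 + 5,263.20 = 5,995.20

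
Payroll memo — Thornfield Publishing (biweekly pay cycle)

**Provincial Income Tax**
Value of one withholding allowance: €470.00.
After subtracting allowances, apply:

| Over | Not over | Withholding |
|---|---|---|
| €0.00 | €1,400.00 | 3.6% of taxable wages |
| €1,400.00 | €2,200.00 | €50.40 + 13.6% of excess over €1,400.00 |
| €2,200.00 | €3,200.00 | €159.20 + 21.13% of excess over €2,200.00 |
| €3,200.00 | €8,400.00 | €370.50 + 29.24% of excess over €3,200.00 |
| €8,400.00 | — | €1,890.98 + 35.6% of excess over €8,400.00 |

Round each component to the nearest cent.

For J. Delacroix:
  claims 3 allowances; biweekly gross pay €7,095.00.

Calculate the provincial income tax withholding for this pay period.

Provincial Income Tax: taxable = €7,095.00 − 3×€470.00 = €5,685.00
  €370.50 + 29.24% × (€5,685.00 − €3,200.00) = €370.50 + 29.24% × €2,485.00 = €1,097.11

€1,097.11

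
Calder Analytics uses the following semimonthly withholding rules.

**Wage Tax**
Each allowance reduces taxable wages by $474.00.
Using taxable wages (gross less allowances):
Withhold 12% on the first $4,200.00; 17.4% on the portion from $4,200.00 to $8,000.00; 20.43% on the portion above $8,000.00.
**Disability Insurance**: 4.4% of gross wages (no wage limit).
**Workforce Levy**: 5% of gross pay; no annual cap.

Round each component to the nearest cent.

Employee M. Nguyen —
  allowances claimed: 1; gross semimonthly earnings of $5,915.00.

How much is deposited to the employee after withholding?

$4,639.06

Wage Tax: taxable = $5,915.00 − 1×$474.00 = $5,441.00
  $504.00 + 17.4% × ($5,441.00 − $4,200.00) = $504.00 + 17.4% × $1,241.00 = $719.93
Disability Insurance: 4.4% × $5,915.00 = $260.26
Workforce Levy: 5% × $5,915.00 = $295.75
Total withheld: $719.93 + $260.26 + $295.75 = $1,275.94
Net pay: $5,915.00 − $1,275.94 = $4,639.06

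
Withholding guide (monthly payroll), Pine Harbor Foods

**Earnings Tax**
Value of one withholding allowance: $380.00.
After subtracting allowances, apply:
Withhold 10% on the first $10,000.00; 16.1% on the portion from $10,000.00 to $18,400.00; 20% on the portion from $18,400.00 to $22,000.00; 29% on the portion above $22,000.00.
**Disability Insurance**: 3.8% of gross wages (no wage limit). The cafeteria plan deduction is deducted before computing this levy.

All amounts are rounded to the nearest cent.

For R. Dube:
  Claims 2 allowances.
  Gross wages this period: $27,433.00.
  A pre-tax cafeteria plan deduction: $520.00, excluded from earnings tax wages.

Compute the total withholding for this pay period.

Earnings Tax: taxable = $27,433.00 − $520.00 − 2×$380.00 = $26,153.00
  $3,072.40 + 29% × ($26,153.00 − $22,000.00) = $3,072.40 + 29% × $4,153.00 = $4,276.77
Disability Insurance: 3.8% × $26,913.00 = $1,022.69
Total: $4,276.77 + $1,022.69 = $5,299.46

$5,299.46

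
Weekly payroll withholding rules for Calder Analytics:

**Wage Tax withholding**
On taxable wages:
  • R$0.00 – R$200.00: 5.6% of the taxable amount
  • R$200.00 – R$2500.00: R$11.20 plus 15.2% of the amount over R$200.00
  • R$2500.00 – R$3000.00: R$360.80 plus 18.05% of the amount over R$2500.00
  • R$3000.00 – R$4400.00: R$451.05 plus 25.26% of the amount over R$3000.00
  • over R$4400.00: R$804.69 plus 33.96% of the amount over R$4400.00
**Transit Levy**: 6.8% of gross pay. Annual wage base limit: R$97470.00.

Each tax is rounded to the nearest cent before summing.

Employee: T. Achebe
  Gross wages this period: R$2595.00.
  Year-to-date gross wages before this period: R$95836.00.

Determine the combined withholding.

R$489.06

Wage Tax: taxable = R$2595.00
  R$360.80 + 18.05% × (R$2595.00 − R$2500.00) = R$360.80 + 18.05% × R$95.00 = R$377.95
Transit Levy: cap R$97470.00 − YTD R$95836.00 = R$1634.00 subject; 6.8% × R$1634.00 = R$111.11
Total: R$377.95 + R$111.11 = R$489.06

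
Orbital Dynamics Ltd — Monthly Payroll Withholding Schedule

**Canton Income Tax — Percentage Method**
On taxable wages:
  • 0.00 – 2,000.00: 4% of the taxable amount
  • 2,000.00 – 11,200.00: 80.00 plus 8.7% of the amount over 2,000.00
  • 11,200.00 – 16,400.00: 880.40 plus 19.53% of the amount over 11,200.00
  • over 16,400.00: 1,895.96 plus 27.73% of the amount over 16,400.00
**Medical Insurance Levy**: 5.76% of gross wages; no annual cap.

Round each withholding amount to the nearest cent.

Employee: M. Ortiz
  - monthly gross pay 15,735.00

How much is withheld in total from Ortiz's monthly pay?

Canton Income Tax: taxable = 15,735.00
  880.40 + 19.53% × (15,735.00 − 11,200.00) = 880.40 + 19.53% × 4,535.00 = 1,766.09
Medical Insurance Levy: 5.76% × 15,735.00 = 906.34
Total: 1,766.09 + 906.34 = 2,672.43

2,672.43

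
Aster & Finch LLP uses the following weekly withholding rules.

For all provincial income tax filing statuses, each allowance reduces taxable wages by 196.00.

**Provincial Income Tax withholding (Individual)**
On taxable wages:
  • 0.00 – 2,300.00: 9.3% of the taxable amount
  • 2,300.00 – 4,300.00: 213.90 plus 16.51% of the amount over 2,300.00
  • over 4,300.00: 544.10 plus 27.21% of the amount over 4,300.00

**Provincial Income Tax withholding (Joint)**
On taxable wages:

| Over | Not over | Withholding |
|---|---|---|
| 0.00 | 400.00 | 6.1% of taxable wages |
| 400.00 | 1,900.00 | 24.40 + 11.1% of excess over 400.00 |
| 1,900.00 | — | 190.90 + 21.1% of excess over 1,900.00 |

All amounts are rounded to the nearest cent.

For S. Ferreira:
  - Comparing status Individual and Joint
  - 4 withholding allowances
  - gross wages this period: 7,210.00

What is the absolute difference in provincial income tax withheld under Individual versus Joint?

23.31

Provincial Income Tax (Individual): taxable = 7,210.00 − 4×196.00 = 6,426.00
  544.10 + 27.21% × (6,426.00 − 4,300.00) = 544.10 + 27.21% × 2,126.00 = 1,122.58
Provincial Income Tax (Joint): taxable = 7,210.00 − 4×196.00 = 6,426.00
  190.90 + 21.1% × (6,426.00 − 1,900.00) = 190.90 + 21.1% × 4,526.00 = 1,145.89
Difference: |1,122.58 − 1,145.89| = 23.31 (higher under Joint)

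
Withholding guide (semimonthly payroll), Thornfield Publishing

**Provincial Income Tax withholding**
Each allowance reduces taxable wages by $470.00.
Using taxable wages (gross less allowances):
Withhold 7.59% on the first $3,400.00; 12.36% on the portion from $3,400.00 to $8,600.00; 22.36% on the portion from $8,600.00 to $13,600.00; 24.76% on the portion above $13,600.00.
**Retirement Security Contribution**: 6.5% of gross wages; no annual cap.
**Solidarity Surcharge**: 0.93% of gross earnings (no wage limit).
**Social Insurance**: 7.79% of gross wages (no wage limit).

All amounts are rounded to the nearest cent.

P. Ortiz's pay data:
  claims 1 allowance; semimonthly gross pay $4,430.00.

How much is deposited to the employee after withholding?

$3,428.47

Provincial Income Tax: taxable = $4,430.00 − 1×$470.00 = $3,960.00
  $258.06 + 12.36% × ($3,960.00 − $3,400.00) = $258.06 + 12.36% × $560.00 = $327.28
Retirement Security Contribution: 6.5% × $4,430.00 = $287.95
Solidarity Surcharge: 0.93% × $4,430.00 = $41.20
Social Insurance: 7.79% × $4,430.00 = $345.10
Total withheld: $327.28 + $287.95 + $41.20 + $345.10 = $1,001.53
Net pay: $4,430.00 − $1,001.53 = $3,428.47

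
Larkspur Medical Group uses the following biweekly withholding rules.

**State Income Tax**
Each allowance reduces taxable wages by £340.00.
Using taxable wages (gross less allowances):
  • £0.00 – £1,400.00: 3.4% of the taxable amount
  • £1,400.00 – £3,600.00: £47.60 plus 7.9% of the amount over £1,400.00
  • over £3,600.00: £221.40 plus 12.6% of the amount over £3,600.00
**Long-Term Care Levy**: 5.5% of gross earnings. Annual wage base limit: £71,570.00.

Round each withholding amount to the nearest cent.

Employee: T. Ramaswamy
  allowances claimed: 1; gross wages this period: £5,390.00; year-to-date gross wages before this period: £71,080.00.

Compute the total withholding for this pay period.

£431.05

State Income Tax: taxable = £5,390.00 − 1×£340.00 = £5,050.00
  £221.40 + 12.6% × (£5,050.00 − £3,600.00) = £221.40 + 12.6% × £1,450.00 = £404.10
Long-Term Care Levy: cap £71,570.00 − YTD £71,080.00 = £490.00 subject; 5.5% × £490.00 = £26.95
Total: £404.10 + £26.95 = £431.05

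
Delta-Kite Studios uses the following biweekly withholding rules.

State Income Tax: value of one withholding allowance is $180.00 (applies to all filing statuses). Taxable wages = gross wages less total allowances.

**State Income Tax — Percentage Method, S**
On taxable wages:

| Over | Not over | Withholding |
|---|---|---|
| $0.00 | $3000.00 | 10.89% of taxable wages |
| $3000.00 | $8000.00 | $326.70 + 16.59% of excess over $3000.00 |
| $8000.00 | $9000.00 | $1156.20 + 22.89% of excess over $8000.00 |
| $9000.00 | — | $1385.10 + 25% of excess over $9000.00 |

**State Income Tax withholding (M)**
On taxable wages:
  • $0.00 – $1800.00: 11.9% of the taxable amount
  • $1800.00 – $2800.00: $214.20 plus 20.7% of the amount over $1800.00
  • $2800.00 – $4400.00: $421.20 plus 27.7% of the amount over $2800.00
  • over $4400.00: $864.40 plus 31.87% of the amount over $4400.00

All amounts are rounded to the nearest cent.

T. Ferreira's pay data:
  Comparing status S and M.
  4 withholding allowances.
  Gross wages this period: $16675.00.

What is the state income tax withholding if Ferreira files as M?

State Income Tax (M): taxable = $16675.00 − 4×$180.00 = $15955.00
  $864.40 + 31.87% × ($15955.00 − $4400.00) = $864.40 + 31.87% × $11555.00 = $4546.98

$4546.98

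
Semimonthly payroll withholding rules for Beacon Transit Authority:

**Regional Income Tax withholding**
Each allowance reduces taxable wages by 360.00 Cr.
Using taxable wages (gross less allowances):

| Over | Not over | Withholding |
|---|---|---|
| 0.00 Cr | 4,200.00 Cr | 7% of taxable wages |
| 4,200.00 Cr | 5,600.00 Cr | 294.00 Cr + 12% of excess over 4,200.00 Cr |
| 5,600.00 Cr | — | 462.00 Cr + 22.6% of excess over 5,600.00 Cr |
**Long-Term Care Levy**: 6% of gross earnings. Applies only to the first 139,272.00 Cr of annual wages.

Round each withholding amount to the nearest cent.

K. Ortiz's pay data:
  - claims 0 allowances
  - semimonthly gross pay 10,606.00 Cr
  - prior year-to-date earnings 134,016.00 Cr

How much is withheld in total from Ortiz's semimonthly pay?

Regional Income Tax: taxable = 10,606.00 Cr
  462.00 Cr + 22.6% × (10,606.00 Cr − 5,600.00 Cr) = 462.00 Cr + 22.6% × 5,006.00 Cr = 1,593.36 Cr
Long-Term Care Levy: cap 139,272.00 Cr − YTD 134,016.00 Cr = 5,256.00 Cr subject; 6% × 5,256.00 Cr = 315.36 Cr
Total: 1,593.36 Cr + 315.36 Cr = 1,908.72 Cr

1,908.72 Cr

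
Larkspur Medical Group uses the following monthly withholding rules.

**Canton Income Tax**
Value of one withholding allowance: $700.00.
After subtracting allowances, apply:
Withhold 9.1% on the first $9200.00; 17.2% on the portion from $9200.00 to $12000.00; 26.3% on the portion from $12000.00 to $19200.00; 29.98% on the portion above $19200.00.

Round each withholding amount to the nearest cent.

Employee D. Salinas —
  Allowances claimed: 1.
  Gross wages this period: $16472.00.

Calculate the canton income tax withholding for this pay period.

$2310.84

Canton Income Tax: taxable = $16472.00 − 1×$700.00 = $15772.00
  $1318.80 + 26.3% × ($15772.00 − $12000.00) = $1318.80 + 26.3% × $3772.00 = $2310.84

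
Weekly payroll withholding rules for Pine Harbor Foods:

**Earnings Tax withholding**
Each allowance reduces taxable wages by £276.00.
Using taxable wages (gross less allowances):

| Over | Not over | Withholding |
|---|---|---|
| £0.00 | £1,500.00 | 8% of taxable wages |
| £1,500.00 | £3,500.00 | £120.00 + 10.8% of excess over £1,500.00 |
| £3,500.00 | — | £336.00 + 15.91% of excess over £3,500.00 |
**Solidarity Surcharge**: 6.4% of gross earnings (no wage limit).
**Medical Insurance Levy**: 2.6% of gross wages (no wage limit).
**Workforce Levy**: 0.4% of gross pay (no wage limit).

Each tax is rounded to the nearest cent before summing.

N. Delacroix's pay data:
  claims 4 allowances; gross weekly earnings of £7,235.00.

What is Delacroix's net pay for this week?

£5,800.32

Earnings Tax: taxable = £7,235.00 − 4×£276.00 = £6,131.00
  £336.00 + 15.91% × (£6,131.00 − £3,500.00) = £336.00 + 15.91% × £2,631.00 = £754.59
Solidarity Surcharge: 6.4% × £7,235.00 = £463.04
Medical Insurance Levy: 2.6% × £7,235.00 = £188.11
Workforce Levy: 0.4% × £7,235.00 = £28.94
Total withheld: £754.59 + £463.04 + £188.11 + £28.94 = £1,434.68
Net pay: £7,235.00 − £1,434.68 = £5,800.32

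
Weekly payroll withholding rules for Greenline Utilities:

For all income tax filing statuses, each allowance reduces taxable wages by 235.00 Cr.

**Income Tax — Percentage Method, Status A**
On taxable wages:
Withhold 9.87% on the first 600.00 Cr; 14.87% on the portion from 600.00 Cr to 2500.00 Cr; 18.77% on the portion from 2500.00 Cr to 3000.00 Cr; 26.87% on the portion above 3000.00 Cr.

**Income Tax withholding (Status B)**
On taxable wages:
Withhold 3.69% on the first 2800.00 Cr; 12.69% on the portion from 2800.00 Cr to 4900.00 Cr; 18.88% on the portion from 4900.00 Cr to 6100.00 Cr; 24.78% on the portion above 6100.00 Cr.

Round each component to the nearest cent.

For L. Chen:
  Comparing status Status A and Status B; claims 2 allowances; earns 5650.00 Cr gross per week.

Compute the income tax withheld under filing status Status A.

Income Tax (Status A): taxable = 5650.00 Cr − 2×235.00 Cr = 5180.00 Cr
  435.60 Cr + 26.87% × (5180.00 Cr − 3000.00 Cr) = 435.60 Cr + 26.87% × 2180.00 Cr = 1021.37 Cr

1021.37 Cr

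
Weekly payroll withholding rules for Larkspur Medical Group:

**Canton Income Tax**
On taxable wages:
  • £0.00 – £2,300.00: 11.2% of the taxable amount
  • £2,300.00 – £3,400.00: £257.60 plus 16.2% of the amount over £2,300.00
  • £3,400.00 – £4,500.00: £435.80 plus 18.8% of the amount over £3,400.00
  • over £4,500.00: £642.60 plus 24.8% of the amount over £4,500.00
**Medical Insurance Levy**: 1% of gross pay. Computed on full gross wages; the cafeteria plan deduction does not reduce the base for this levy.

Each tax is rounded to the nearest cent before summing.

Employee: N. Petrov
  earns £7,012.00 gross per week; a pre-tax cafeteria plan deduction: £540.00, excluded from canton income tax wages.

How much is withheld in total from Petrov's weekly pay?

Canton Income Tax: taxable = £7,012.00 − £540.00 = £6,472.00
  £642.60 + 24.8% × (£6,472.00 − £4,500.00) = £642.60 + 24.8% × £1,972.00 = £1,131.66
Medical Insurance Levy: 1% × £7,012.00 = £70.12
Total: £1,131.66 + £70.12 = £1,201.78

£1,201.78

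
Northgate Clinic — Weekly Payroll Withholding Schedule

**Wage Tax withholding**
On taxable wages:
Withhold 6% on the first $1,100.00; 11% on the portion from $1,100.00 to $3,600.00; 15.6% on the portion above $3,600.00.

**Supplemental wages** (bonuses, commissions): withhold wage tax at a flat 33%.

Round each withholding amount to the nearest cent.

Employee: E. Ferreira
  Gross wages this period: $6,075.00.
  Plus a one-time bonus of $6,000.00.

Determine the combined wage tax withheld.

$2,707.10

Wage Tax: taxable = $6,075.00
  $341.00 + 15.6% × ($6,075.00 − $3,600.00) = $341.00 + 15.6% × $2,475.00 = $727.10
Supplemental (33% flat on bonus): 33% × $6,000.00 = $1,980.00
Total wage tax: $727.10 + $1,980.00 = $2,707.10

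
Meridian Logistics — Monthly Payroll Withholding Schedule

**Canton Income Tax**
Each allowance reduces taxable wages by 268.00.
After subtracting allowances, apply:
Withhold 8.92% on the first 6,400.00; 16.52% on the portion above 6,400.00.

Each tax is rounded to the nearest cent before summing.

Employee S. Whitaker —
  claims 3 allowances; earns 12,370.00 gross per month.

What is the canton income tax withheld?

Canton Income Tax: taxable = 12,370.00 − 3×268.00 = 11,566.00
  570.88 + 16.52% × (11,566.00 − 6,400.00) = 570.88 + 16.52% × 5,166.00 = 1,424.30

1,424.30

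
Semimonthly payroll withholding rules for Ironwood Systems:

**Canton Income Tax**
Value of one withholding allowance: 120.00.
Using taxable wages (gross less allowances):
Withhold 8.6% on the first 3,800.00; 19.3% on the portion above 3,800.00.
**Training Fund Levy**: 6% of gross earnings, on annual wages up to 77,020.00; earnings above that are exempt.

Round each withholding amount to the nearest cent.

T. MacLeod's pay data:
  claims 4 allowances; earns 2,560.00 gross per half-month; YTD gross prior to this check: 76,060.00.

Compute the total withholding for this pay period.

236.48

Canton Income Tax: taxable = 2,560.00 − 4×120.00 = 2,080.00
  8.6% × 2,080.00 = 178.88
Training Fund Levy: cap 77,020.00 − YTD 76,060.00 = 960.00 subject; 6% × 960.00 = 57.60
Total: 178.88 + 57.60 = 236.48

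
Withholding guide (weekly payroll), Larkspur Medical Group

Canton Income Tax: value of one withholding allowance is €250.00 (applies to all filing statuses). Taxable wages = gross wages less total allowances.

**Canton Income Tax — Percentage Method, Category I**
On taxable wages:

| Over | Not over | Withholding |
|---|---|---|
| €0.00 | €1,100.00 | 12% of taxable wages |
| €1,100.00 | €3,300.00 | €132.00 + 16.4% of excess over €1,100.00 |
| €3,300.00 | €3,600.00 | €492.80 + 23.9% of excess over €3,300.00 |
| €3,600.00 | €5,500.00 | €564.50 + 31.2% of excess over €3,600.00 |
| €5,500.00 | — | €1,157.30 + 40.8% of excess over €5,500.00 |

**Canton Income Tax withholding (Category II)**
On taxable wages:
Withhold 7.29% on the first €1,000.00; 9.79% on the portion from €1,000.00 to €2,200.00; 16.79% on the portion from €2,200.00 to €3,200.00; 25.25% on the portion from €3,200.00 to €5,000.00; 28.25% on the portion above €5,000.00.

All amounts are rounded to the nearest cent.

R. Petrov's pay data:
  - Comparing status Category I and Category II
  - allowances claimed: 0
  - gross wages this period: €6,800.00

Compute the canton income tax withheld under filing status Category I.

€1,687.70

Canton Income Tax (Category I): taxable = €6,800.00
  €1,157.30 + 40.8% × (€6,800.00 − €5,500.00) = €1,157.30 + 40.8% × €1,300.00 = €1,687.70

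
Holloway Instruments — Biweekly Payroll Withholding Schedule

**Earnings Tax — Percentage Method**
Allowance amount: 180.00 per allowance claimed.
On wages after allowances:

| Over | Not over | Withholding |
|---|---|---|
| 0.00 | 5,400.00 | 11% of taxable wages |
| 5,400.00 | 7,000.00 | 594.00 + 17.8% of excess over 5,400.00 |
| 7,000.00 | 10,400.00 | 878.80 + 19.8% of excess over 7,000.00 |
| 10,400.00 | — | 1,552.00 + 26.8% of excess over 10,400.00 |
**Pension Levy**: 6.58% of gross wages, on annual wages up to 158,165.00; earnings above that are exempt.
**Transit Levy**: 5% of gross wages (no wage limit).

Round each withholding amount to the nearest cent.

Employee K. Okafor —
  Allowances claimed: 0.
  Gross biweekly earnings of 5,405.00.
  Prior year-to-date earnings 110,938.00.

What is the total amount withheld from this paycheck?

Earnings Tax: taxable = 5,405.00
  594.00 + 17.8% × (5,405.00 − 5,400.00) = 594.00 + 17.8% × 5.00 = 594.89
Pension Levy: 6.58% × 5,405.00 = 355.65
Transit Levy: 5% × 5,405.00 = 270.25
Total: 594.89 + 355.65 + 270.25 = 1,220.79

1,220.79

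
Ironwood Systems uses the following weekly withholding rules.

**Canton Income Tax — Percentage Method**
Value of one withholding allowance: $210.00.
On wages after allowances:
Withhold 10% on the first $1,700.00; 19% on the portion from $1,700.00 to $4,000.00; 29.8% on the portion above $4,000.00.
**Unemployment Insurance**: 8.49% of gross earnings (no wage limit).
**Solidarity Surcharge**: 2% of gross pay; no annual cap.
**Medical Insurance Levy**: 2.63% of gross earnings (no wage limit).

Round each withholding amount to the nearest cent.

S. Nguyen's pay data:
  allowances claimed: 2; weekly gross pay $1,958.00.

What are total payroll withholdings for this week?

$410.69

Canton Income Tax: taxable = $1,958.00 − 2×$210.00 = $1,538.00
  10% × $1,538.00 = $153.80
Unemployment Insurance: 8.49% × $1,958.00 = $166.23
Solidarity Surcharge: 2% × $1,958.00 = $39.16
Medical Insurance Levy: 2.63% × $1,958.00 = $51.50
Total: $153.80 + $166.23 + $39.16 + $51.50 = $410.69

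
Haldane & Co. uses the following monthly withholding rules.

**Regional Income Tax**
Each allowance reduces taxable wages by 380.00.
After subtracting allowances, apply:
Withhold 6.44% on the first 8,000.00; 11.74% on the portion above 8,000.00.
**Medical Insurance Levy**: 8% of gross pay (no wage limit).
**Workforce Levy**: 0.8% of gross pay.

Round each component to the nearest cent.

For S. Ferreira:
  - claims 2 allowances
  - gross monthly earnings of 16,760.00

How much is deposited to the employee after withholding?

Regional Income Tax: taxable = 16,760.00 − 2×380.00 = 16,000.00
  515.20 + 11.74% × (16,000.00 − 8,000.00) = 515.20 + 11.74% × 8,000.00 = 1,454.40
Medical Insurance Levy: 8% × 16,760.00 = 1,340.80
Workforce Levy: 0.8% × 16,760.00 = 134.08
Total withheld: 1,454.40 + 1,340.80 + 134.08 = 2,929.28
Net pay: 16,760.00 − 2,929.28 = 13,830.72

13,830.72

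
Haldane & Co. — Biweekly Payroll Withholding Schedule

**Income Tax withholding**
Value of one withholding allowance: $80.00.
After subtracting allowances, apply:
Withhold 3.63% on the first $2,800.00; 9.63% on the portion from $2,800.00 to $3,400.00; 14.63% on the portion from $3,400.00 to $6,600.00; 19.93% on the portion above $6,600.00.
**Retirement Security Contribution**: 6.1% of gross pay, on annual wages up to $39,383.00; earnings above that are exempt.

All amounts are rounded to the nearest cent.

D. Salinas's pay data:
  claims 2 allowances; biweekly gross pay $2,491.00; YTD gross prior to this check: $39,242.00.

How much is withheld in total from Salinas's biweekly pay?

$93.22

Income Tax: taxable = $2,491.00 − 2×$80.00 = $2,331.00
  3.63% × $2,331.00 = $84.62
Retirement Security Contribution: cap $39,383.00 − YTD $39,242.00 = $141.00 subject; 6.1% × $141.00 = $8.60
Total: $84.62 + $8.60 = $93.22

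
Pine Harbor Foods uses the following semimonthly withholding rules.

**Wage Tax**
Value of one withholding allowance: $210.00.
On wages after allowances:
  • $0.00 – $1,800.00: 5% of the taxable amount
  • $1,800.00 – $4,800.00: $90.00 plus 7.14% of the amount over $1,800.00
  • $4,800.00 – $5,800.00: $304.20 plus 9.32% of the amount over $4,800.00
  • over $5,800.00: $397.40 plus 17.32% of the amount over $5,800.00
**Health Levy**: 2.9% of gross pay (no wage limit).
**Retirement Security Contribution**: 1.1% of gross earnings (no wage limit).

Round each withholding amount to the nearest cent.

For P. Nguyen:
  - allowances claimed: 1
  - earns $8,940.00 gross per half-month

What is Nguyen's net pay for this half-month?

Wage Tax: taxable = $8,940.00 − 1×$210.00 = $8,730.00
  $397.40 + 17.32% × ($8,730.00 − $5,800.00) = $397.40 + 17.32% × $2,930.00 = $904.88
Health Levy: 2.9% × $8,940.00 = $259.26
Retirement Security Contribution: 1.1% × $8,940.00 = $98.34
Total withheld: $904.88 + $259.26 + $98.34 = $1,262.48
Net pay: $8,940.00 − $1,262.48 = $7,677.52

$7,677.52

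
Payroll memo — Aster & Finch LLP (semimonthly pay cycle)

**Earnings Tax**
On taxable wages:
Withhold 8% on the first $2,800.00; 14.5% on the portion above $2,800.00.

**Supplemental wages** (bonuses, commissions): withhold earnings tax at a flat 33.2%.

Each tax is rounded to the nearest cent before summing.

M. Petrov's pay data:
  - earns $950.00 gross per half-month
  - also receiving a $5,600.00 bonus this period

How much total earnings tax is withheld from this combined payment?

$1,935.20

Earnings Tax: taxable = $950.00
  8% × $950.00 = $76.00
Supplemental (33.2% flat on bonus): 33.2% × $5,600.00 = $1,859.20
Total earnings tax: $76.00 + $1,859.20 = $1,935.20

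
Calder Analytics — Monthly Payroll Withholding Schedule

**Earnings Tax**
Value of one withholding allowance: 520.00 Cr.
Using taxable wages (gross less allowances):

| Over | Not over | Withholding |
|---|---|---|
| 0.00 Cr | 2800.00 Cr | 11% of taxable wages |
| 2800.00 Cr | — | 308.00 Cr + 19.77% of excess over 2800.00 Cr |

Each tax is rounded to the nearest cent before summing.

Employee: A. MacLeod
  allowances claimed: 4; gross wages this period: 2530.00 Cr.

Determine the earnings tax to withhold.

Earnings Tax: taxable = 2530.00 Cr − 4×520.00 Cr = 450.00 Cr
  11% × 450.00 Cr = 49.50 Cr

49.50 Cr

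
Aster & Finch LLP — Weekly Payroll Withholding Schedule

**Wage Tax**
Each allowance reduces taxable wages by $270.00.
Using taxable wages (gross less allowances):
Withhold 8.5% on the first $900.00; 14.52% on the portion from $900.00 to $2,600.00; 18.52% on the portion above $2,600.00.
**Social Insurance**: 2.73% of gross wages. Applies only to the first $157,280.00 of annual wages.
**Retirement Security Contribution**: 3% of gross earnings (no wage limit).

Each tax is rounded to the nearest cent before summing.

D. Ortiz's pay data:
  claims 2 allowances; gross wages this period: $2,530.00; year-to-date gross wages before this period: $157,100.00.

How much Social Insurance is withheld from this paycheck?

Social Insurance: cap $157,280.00 − YTD $157,100.00 = $180.00 subject; 2.73% × $180.00 = $4.91

$4.91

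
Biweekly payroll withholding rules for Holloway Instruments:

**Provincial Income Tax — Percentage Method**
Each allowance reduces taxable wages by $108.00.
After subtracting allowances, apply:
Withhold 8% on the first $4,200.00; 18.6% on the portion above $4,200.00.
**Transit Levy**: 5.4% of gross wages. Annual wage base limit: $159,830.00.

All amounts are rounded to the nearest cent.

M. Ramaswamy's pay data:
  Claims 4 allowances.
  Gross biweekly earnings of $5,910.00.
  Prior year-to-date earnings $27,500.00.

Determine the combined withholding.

$892.85

Provincial Income Tax: taxable = $5,910.00 − 4×$108.00 = $5,478.00
  $336.00 + 18.6% × ($5,478.00 − $4,200.00) = $336.00 + 18.6% × $1,278.00 = $573.71
Transit Levy: 5.4% × $5,910.00 = $319.14
Total: $573.71 + $319.14 = $892.85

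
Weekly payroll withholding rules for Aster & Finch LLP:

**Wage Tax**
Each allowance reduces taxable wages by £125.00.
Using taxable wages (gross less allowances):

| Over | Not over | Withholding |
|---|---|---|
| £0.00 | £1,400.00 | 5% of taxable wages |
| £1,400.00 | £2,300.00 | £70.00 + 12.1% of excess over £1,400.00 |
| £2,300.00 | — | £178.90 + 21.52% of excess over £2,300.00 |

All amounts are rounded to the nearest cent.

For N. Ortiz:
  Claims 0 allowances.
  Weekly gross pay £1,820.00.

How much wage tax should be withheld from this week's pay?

£120.82

Wage Tax: taxable = £1,820.00
  £70.00 + 12.1% × (£1,820.00 − £1,400.00) = £70.00 + 12.1% × £420.00 = £120.82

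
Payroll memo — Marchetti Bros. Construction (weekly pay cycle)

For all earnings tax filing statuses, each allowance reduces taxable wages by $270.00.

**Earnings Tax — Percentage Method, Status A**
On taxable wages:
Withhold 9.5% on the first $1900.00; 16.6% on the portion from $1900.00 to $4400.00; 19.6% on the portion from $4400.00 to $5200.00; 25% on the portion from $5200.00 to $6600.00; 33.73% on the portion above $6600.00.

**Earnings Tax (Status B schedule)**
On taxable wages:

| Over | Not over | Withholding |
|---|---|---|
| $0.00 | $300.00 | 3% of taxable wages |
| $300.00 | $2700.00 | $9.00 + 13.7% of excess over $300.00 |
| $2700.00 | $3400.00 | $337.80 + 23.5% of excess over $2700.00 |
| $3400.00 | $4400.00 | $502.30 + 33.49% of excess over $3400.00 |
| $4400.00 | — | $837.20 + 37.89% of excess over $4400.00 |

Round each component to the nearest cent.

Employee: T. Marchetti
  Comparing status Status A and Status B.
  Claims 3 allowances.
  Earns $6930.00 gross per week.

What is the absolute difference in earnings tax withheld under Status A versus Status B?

$506.61

Earnings Tax (Status A): taxable = $6930.00 − 3×$270.00 = $6120.00
  $752.30 + 25% × ($6120.00 − $5200.00) = $752.30 + 25% × $920.00 = $982.30
Earnings Tax (Status B): taxable = $6930.00 − 3×$270.00 = $6120.00
  $837.20 + 37.89% × ($6120.00 − $4400.00) = $837.20 + 37.89% × $1720.00 = $1488.91
Difference: |$982.30 − $1488.91| = $506.61 (higher under Status B)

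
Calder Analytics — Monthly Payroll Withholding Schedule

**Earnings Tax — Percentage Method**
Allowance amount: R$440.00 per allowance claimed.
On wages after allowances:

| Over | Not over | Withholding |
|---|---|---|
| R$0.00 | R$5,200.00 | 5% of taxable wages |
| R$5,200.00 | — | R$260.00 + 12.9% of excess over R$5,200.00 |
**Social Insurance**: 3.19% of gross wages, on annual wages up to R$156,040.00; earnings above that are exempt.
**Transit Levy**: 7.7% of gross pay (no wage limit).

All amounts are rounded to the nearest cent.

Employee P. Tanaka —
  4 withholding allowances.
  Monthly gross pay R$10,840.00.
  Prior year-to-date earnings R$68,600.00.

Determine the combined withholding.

Earnings Tax: taxable = R$10,840.00 − 4×R$440.00 = R$9,080.00
  R$260.00 + 12.9% × (R$9,080.00 − R$5,200.00) = R$260.00 + 12.9% × R$3,880.00 = R$760.52
Social Insurance: 3.19% × R$10,840.00 = R$345.80
Transit Levy: 7.7% × R$10,840.00 = R$834.68
Total: R$760.52 + R$345.80 + R$834.68 = R$1,941.00

R$1,941.00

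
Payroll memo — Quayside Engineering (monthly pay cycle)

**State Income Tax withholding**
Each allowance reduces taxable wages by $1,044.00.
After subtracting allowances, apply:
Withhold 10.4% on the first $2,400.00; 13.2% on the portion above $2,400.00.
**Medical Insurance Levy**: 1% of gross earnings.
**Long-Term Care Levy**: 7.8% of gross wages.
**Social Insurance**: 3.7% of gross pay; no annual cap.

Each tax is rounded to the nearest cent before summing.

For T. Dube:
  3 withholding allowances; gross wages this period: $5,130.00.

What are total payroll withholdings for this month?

State Income Tax: taxable = $5,130.00 − 3×$1,044.00 = $1,998.00
  10.4% × $1,998.00 = $207.79
Medical Insurance Levy: 1% × $5,130.00 = $51.30
Long-Term Care Levy: 7.8% × $5,130.00 = $400.14
Social Insurance: 3.7% × $5,130.00 = $189.81
Total: $207.79 + $51.30 + $400.14 + $189.81 = $849.04

$849.04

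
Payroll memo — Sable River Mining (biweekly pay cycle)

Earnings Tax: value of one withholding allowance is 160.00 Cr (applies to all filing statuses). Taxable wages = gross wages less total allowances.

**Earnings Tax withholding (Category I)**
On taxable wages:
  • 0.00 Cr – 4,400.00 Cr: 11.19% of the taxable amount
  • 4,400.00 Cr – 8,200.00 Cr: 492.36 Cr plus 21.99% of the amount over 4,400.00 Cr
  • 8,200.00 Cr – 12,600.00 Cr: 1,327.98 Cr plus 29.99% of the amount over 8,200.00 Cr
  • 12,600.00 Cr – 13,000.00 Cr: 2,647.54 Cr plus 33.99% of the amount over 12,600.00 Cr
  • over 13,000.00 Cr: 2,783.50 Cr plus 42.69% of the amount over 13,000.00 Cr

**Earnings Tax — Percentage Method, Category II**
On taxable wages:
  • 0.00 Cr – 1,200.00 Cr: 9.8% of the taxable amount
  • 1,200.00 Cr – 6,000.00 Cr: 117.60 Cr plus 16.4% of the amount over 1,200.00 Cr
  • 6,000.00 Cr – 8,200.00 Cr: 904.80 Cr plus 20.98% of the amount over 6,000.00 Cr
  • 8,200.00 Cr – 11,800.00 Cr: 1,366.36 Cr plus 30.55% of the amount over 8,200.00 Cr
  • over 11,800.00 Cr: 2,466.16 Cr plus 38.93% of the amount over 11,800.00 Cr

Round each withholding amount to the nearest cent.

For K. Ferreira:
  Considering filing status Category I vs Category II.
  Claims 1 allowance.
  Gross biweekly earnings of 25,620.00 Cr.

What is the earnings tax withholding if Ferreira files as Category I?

8,102.67 Cr

Earnings Tax (Category I): taxable = 25,620.00 Cr − 1×160.00 Cr = 25,460.00 Cr
  2,783.50 Cr + 42.69% × (25,460.00 Cr − 13,000.00 Cr) = 2,783.50 Cr + 42.69% × 12,460.00 Cr = 8,102.67 Cr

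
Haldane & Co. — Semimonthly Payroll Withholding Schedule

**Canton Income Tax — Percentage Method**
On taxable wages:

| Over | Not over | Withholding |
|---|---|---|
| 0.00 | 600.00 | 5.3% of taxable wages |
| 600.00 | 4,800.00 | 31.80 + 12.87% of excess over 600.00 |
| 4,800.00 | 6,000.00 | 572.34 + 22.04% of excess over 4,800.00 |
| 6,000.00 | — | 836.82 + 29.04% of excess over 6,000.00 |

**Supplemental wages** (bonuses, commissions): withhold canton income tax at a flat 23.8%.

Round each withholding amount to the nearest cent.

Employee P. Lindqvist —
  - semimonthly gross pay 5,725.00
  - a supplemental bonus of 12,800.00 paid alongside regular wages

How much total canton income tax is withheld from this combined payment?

Canton Income Tax: taxable = 5,725.00
  572.34 + 22.04% × (5,725.00 − 4,800.00) = 572.34 + 22.04% × 925.00 = 776.21
Supplemental (23.8% flat on bonus): 23.8% × 12,800.00 = 3,046.40
Total canton income tax: 776.21 + 3,046.40 = 3,822.61

3,822.61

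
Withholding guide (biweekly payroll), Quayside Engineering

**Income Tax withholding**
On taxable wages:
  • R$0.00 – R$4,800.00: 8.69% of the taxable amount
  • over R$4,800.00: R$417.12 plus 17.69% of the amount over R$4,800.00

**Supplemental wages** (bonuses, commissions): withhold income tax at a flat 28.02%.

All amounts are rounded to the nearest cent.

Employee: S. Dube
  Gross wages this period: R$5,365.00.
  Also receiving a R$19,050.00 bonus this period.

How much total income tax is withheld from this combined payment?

R$5,854.88

Income Tax: taxable = R$5,365.00
  R$417.12 + 17.69% × (R$5,365.00 − R$4,800.00) = R$417.12 + 17.69% × R$565.00 = R$517.07
Supplemental (28.02% flat on bonus): 28.02% × R$19,050.00 = R$5,337.81
Total income tax: R$517.07 + R$5,337.81 = R$5,854.88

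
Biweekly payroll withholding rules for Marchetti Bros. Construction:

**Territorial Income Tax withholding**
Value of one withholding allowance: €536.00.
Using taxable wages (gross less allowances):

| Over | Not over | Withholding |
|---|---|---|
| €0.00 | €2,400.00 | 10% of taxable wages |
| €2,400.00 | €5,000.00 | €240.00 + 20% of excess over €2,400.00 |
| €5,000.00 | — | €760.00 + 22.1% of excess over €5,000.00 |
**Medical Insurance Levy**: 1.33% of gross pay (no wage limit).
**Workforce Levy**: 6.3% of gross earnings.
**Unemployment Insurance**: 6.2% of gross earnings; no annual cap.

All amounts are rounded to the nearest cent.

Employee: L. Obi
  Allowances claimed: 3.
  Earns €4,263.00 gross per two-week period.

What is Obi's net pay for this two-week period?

€3,382.42

Territorial Income Tax: taxable = €4,263.00 − 3×€536.00 = €2,655.00
  €240.00 + 20% × (€2,655.00 − €2,400.00) = €240.00 + 20% × €255.00 = €291.00
Medical Insurance Levy: 1.33% × €4,263.00 = €56.70
Workforce Levy: 6.3% × €4,263.00 = €268.57
Unemployment Insurance: 6.2% × €4,263.00 = €264.31
Total withheld: €291.00 + €56.70 + €268.57 + €264.31 = €880.58
Net pay: €4,263.00 − €880.58 = €3,382.42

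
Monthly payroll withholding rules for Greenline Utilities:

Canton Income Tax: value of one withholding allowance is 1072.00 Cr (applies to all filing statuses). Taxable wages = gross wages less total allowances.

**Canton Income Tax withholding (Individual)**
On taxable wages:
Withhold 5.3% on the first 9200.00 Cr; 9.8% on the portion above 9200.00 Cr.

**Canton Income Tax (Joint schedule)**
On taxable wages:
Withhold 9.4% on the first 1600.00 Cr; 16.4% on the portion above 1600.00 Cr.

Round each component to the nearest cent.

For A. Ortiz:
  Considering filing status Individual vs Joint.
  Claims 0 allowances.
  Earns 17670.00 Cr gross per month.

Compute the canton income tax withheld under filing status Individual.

Canton Income Tax (Individual): taxable = 17670.00 Cr
  487.60 Cr + 9.8% × (17670.00 Cr − 9200.00 Cr) = 487.60 Cr + 9.8% × 8470.00 Cr = 1317.66 Cr

1317.66 Cr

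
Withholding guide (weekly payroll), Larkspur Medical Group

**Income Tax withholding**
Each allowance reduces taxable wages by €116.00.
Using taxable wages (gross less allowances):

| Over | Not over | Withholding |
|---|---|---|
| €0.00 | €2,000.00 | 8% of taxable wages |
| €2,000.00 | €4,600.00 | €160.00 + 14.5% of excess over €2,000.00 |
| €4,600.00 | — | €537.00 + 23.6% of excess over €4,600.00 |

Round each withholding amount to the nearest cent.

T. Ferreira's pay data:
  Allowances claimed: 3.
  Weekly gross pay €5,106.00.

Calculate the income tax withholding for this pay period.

€574.29

Income Tax: taxable = €5,106.00 − 3×€116.00 = €4,758.00
  €537.00 + 23.6% × (€4,758.00 − €4,600.00) = €537.00 + 23.6% × €158.00 = €574.29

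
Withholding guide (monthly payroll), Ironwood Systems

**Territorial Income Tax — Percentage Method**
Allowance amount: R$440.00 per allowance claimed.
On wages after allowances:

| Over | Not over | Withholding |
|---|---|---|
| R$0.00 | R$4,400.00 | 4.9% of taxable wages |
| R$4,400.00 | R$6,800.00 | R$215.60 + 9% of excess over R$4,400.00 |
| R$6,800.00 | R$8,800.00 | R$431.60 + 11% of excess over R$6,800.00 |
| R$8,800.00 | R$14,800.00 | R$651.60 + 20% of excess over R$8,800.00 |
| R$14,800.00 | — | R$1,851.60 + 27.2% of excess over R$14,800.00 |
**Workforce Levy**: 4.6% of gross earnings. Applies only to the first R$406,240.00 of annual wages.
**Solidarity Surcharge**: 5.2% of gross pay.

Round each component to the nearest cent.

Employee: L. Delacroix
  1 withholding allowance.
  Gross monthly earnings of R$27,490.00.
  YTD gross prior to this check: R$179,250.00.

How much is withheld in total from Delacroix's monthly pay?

R$7,877.62

Territorial Income Tax: taxable = R$27,490.00 − 1×R$440.00 = R$27,050.00
  R$1,851.60 + 27.2% × (R$27,050.00 − R$14,800.00) = R$1,851.60 + 27.2% × R$12,250.00 = R$5,183.60
Workforce Levy: 4.6% × R$27,490.00 = R$1,264.54
Solidarity Surcharge: 5.2% × R$27,490.00 = R$1,429.48
Total: R$5,183.60 + R$1,264.54 + R$1,429.48 = R$7,877.62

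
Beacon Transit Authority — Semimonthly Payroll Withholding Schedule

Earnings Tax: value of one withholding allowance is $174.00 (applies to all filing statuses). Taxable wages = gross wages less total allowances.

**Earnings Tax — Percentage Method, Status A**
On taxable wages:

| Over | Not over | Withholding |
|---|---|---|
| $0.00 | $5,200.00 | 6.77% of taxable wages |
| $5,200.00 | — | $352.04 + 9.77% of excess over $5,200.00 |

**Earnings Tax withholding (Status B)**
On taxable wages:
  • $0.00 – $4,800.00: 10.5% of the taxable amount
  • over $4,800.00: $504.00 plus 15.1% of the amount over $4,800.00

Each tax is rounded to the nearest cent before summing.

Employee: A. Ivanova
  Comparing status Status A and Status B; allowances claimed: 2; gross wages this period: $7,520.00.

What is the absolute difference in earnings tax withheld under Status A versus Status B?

Earnings Tax (Status A): taxable = $7,520.00 − 2×$174.00 = $7,172.00
  $352.04 + 9.77% × ($7,172.00 − $5,200.00) = $352.04 + 9.77% × $1,972.00 = $544.70
Earnings Tax (Status B): taxable = $7,520.00 − 2×$174.00 = $7,172.00
  $504.00 + 15.1% × ($7,172.00 − $4,800.00) = $504.00 + 15.1% × $2,372.00 = $862.17
Difference: |$544.70 − $862.17| = $317.47 (higher under Status B)

$317.47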